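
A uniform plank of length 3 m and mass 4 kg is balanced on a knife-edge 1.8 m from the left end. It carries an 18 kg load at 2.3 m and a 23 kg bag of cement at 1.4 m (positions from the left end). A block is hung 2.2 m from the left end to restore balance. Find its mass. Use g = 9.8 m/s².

About the knife-edge (at 1.8 m from the left end):
Beam weight: 4 × 9.8 = 39.2 N down at 1.5 m → arm 0.3 m, τ = 39.2 × 0.3 = 11.76 N·m counterclockwise.
Load: 18 × 9.8 = 176.4 N down at 2.3 m → arm 0.5 m, τ = 176.4 × 0.5 = 88.2 N·m clockwise.
Bag of cement: 23 × 9.8 = 225.4 N down at 1.4 m → arm 0.4 m, τ = 225.4 × 0.4 = 90.16 N·m counterclockwise.
Net moment of known loads = 13.72 N·m counterclockwise.
An unknown mass m at 2.2 m has arm 0.4 m; its moment is m·g·0.4 clockwise.
Setting net torque to zero: m × 9.8 × 0.4 = 13.72 → m = 13.72 / (9.8 × 0.4) = 3.5 kg.

m ≈ 3.5 kg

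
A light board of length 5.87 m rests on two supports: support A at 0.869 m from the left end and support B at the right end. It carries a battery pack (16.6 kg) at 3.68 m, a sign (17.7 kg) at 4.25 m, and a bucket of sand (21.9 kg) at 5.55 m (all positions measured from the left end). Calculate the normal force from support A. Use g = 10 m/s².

R_A ≈ 144 N

Choose support B as the axis so its reaction then has zero moment arm.
Battery pack: 16.6 × 10 = 166 N down at 3.68 m → arm 2.19 m, τ = 166 × 2.19 = 363.5 N·m counterclockwise.
Sign: 17.7 × 10 = 177 N down at 4.25 m → arm 1.62 m, τ = 177 × 1.62 = 286.7 N·m counterclockwise.
Bucket of sand: 21.9 × 10 = 219 N down at 5.55 m → arm 0.32 m, τ = 219 × 0.32 = 70.08 N·m counterclockwise.
Net load moment about support B = 720.3 N·m counterclockwise.
Reaction R at support A is upward at 0.869 m, arm 5.001 m → moment R × 5.001 clockwise.
Στ = 0 ⇒ R × 5.001 = 720.3 ⇒ R = 144 N.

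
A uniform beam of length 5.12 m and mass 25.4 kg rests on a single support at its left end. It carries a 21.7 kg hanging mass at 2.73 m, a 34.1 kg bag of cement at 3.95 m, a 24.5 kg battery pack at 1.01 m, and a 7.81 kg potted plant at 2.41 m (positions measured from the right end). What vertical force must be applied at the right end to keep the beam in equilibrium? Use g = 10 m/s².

Taking torques about the left end:
Beam weight: 25.4 × 10 = 254 N down at 2.56 m → arm 2.56 m, τ = 254 × 2.56 = 650.2 N·m clockwise.
Hanging mass: 21.7 × 10 = 217 N down at 2.73 m → arm 2.39 m, τ = 217 × 2.39 = 518.6 N·m clockwise.
Bag of cement: 34.1 × 10 = 341 N down at 3.95 m → arm 1.17 m, τ = 341 × 1.17 = 399 N·m clockwise.
Battery pack: 24.5 × 10 = 245 N down at 1.01 m → arm 4.11 m, τ = 245 × 4.11 = 1007 N·m clockwise.
Potted plant: 7.81 × 10 = 78.1 N down at 2.41 m → arm 2.71 m, τ = 78.1 × 2.71 = 211.7 N·m clockwise.
Net moment of the loads = 2786 N·m clockwise.
The upward force F acts at the right end, arm 5.12 m, giving F × 5.12 counterclockwise.
Στ = 0 ⇒ F × 5.12 = 2786 ⇒ F = 2786 / 5.12 = 544 N.

F ≈ 544 N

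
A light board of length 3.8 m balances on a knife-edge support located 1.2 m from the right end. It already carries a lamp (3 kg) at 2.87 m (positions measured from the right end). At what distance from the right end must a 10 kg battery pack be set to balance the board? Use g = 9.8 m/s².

x ≈ 0.699 m from the right end

About the knife-edge support (at 1.2 m from the right end):
Lamp: 3 × 9.8 = 29.4 N down at 2.87 m → arm 1.67 m, τ = 29.4 × 1.67 = 49.1 N·m counterclockwise.
Net moment of existing loads = 49.1 N·m counterclockwise.
The battery pack weighs 10 × 9.8 = 98 N and must supply an equal clockwise moment, so its lever arm about the knife-edge support is 49.1 / 98 = 0.501 m.
That puts it at 1.2 − 0.501 = 0.699 m from the right end.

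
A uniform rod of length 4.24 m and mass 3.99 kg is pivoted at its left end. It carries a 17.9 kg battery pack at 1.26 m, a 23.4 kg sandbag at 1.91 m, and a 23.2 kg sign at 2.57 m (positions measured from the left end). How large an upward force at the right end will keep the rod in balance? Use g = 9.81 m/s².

About the left end:
Beam weight: 3.99 × 9.81 = 39.14 N down at 2.12 m → arm 2.12 m, τ = 39.14 × 2.12 = 82.98 N·m clockwise.
Battery pack: 17.9 × 9.81 = 175.6 N down at 1.26 m → arm 1.26 m, τ = 175.6 × 1.26 = 221.3 N·m clockwise.
Sandbag: 23.4 × 9.81 = 229.6 N down at 1.91 m → arm 1.91 m, τ = 229.6 × 1.91 = 438.5 N·m clockwise.
Sign: 23.2 × 9.81 = 227.6 N down at 2.57 m → arm 2.57 m, τ = 227.6 × 2.57 = 584.9 N·m clockwise.
Net moment of the loads = 1328 N·m clockwise.
The upward force F acts at the right end, arm 4.24 m, giving F × 4.24 counterclockwise.
Balancing moments: F × 4.24 = 1328, giving F = 1328 / 4.24 = 313 N.

F ≈ 313 N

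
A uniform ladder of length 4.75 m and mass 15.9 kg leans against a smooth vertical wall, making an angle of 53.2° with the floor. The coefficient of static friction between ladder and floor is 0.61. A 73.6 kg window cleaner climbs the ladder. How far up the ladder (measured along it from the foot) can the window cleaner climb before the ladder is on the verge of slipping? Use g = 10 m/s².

Choose the foot of the ladder as the axis so the floor normal and friction both act there and drop out.
Ladder weight 15.9×10 = 159 N acts at 2.375 m along the ladder; its horizontal arm is 2.375·cos53.2° = 1.423 m → τ = 226.3 N·m clockwise.
Window cleaner weight 73.6×10 = 736 N at distance d → arm d·cos53.2° → τ = 736·d·0.599 clockwise.
Wall normal N at the top has arm L sinθ = 3.803 m counterclockwise, so Στ = 0 gives N·3.803 = 226.3 + 440.9·d.
ΣFy = 0 ⇒ N_floor = 895 N, so the maximum friction is μ_s·N_floor = 0.61×895 = 545.9 N. ΣFx = 0 ⇒ N_wall = f, so at the slipping point N = 545.9 N.
Substituting: 545.9×3.803 = 226.3 + 440.9·d ⇒ d = (2076 − 226.3) / 440.9 = 4.2 m.

d ≈ 4.2 m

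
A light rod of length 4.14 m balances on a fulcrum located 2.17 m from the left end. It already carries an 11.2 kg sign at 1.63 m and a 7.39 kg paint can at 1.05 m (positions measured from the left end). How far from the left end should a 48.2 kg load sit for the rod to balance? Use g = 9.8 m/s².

x ≈ 2.47 m from the left end

Taking torques about the fulcrum (at 2.17 m from the left end):
Sign: 11.2 × 9.8 = 109.8 N down at 1.63 m → arm 0.54 m, τ = 109.8 × 0.54 = 59.29 N·m counterclockwise.
Paint can: 7.39 × 9.8 = 72.42 N down at 1.05 m → arm 1.12 m, τ = 72.42 × 1.12 = 81.11 N·m counterclockwise.
Net moment of existing loads = 140.4 N·m counterclockwise.
The load weighs 48.2 × 9.8 = 472.4 N and must supply an equal clockwise moment, so its lever arm about the fulcrum is 140.4 / 472.4 = 0.297 m.
That puts it at 2.17 + 0.297 = 2.47 m from the left end.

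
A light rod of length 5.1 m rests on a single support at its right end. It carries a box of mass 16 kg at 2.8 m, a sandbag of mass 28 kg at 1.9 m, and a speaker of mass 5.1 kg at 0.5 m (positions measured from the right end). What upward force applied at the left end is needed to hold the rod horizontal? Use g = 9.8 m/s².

F ≈ 193 N

About the right end:
Box: 16 × 9.8 = 156.8 N down at 2.8 m → arm 2.8 m, τ = 156.8 × 2.8 = 439 N·m counterclockwise.
Sandbag: 28 × 9.8 = 274.4 N down at 1.9 m → arm 1.9 m, τ = 274.4 × 1.9 = 521.4 N·m counterclockwise.
Speaker: 5.1 × 9.8 = 49.98 N down at 0.5 m → arm 0.5 m, τ = 49.98 × 0.5 = 24.99 N·m counterclockwise.
Net moment of the loads = 985.4 N·m counterclockwise.
The upward force F acts at the left end, arm 5.1 m, giving F × 5.1 clockwise.
Στ = 0 ⇒ F × 5.1 = 985.4 ⇒ F = 985.4 / 5.1 = 193 N.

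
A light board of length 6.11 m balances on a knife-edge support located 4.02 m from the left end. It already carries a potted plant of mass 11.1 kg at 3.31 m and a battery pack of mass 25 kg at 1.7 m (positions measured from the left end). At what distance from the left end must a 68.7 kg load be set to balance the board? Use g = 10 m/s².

Choose the knife-edge support (at 4.02 m from the left end) as the axis so the support reaction has zero arm there.
Potted plant: 11.1 × 10 = 111 N down at 3.31 m → arm 0.71 m, τ = 111 × 0.71 = 78.81 N·m counterclockwise.
Battery pack: 25 × 10 = 250 N down at 1.7 m → arm 2.32 m, τ = 250 × 2.32 = 580 N·m counterclockwise.
Net moment of existing loads = 658.8 N·m counterclockwise.
The load weighs 68.7 × 10 = 687 N and must supply an equal clockwise moment, so its lever arm about the knife-edge support is 658.8 / 687 = 0.959 m.
That puts it at 4.02 + 0.959 = 4.98 m from the left end.

x ≈ 4.98 m from the left end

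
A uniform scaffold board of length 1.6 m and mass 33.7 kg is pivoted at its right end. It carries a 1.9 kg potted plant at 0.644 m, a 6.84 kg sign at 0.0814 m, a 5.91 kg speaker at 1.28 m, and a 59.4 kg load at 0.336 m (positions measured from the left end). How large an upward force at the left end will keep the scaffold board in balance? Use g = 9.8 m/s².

F ≈ 711 N

Take moments about the right end.
Beam weight: 33.7 × 9.8 = 330.3 N down at 0.8 m → arm 0.8 m, τ = 330.3 × 0.8 = 264.2 N·m counterclockwise.
Potted plant: 1.9 × 9.8 = 18.62 N down at 0.644 m → arm 0.956 m, τ = 18.62 × 0.956 = 17.8 N·m counterclockwise.
Sign: 6.84 × 9.8 = 67.03 N down at 0.0814 m → arm 1.519 m, τ = 67.03 × 1.519 = 101.8 N·m counterclockwise.
Speaker: 5.91 × 9.8 = 57.92 N down at 1.28 m → arm 0.32 m, τ = 57.92 × 0.32 = 18.53 N·m counterclockwise.
Load: 59.4 × 9.8 = 582.1 N down at 0.336 m → arm 1.264 m, τ = 582.1 × 1.264 = 735.8 N·m counterclockwise.
Net moment of the loads = 1138 N·m counterclockwise.
The upward force F acts at the left end, arm 1.6 m, giving F × 1.6 clockwise.
Balancing moments: F × 1.6 = 1138, giving F = 1138 / 1.6 = 711 N.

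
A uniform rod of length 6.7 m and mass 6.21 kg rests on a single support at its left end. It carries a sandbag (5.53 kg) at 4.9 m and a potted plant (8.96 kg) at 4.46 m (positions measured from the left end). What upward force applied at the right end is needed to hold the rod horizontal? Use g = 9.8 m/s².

F ≈ 129 N

Taking torques about the left end:
Beam weight: 6.21 × 9.8 = 60.86 N down at 3.35 m → arm 3.35 m, τ = 60.86 × 3.35 = 203.9 N·m clockwise.
Sandbag: 5.53 × 9.8 = 54.19 N down at 4.9 m → arm 4.9 m, τ = 54.19 × 4.9 = 265.5 N·m clockwise.
Potted plant: 8.96 × 9.8 = 87.81 N down at 4.46 m → arm 4.46 m, τ = 87.81 × 4.46 = 391.6 N·m clockwise.
Net moment of the loads = 861 N·m clockwise.
The upward force F acts at the right end, arm 6.7 m, giving F × 6.7 counterclockwise.
Balancing moments: F × 6.7 = 861, giving F = 861 / 6.7 = 129 N.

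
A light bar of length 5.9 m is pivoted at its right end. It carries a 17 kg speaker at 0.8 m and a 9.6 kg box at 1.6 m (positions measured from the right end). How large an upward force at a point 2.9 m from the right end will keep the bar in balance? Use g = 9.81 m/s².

F ≈ 98 N

Sum moments about the right end (the unknown pivot reaction has zero arm there).
Speaker: 17 × 9.81 = 166.8 N down at 0.8 m → arm 0.8 m, τ = 166.8 × 0.8 = 133.4 N·m counterclockwise.
Box: 9.6 × 9.81 = 94.18 N down at 1.6 m → arm 1.6 m, τ = 94.18 × 1.6 = 150.7 N·m counterclockwise.
Net moment of the loads = 284.1 N·m counterclockwise.
The upward force F acts at a point 2.9 m from the right end, arm 2.9 m, giving F × 2.9 clockwise.
Στ = 0 ⇒ F × 2.9 = 284.1 ⇒ F = 284.1 / 2.9 = 98 N.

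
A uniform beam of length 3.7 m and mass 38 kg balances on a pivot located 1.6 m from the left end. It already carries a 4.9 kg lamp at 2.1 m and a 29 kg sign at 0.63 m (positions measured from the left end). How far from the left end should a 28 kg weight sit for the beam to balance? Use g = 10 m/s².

x ≈ 2.18 m from the left end

Choose the pivot (at 1.6 m from the left end) as the axis so the support reaction has zero arm there.
Beam weight: 38 × 10 = 380 N down at 1.85 m → arm 0.25 m, τ = 380 × 0.25 = 95 N·m clockwise.
Lamp: 4.9 × 10 = 49 N down at 2.1 m → arm 0.5 m, τ = 49 × 0.5 = 24.5 N·m clockwise.
Sign: 29 × 10 = 290 N down at 0.63 m → arm 0.97 m, τ = 290 × 0.97 = 281.3 N·m counterclockwise.
Net moment of existing loads = 161.8 N·m counterclockwise.
The weight weighs 28 × 10 = 280 N and must supply an equal clockwise moment, so its lever arm about the pivot is 161.8 / 280 = 0.578 m.
That puts it at 1.6 + 0.578 = 2.18 m from the left end.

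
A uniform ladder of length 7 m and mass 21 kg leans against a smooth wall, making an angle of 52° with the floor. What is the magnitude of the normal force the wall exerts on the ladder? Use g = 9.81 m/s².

N_wall ≈ 80.5 N

About the foot of the ladder:
Ladder weight 21×9.81 = 206 N acts at 3.5 m along the ladder; its horizontal arm is 3.5·cos52° = 2.155 m → τ = 443.9 N·m clockwise.
Wall normal N acts horizontally at the top; its moment arm is the height L sinθ = 7·sin52° = 5.516 m, counterclockwise.
Setting net torque to zero: N × 5.516 = 443.9 → N = 80.5 N.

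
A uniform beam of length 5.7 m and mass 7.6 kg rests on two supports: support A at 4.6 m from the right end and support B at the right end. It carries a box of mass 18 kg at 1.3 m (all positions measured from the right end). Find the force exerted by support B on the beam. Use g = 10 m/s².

Take moments about support A.
Beam weight: 7.6 × 10 = 76 N down at 2.85 m → arm 1.75 m, τ = 76 × 1.75 = 133 N·m clockwise.
Box: 18 × 10 = 180 N down at 1.3 m → arm 3.3 m, τ = 180 × 3.3 = 594 N·m clockwise.
Net load moment about support A = 727 N·m clockwise.
Reaction R at support B is upward at 0 m, arm 4.6 m → moment R × 4.6 counterclockwise.
Balancing moments: R × 4.6 = 727, giving R = 158 N.

R_B ≈ 158 N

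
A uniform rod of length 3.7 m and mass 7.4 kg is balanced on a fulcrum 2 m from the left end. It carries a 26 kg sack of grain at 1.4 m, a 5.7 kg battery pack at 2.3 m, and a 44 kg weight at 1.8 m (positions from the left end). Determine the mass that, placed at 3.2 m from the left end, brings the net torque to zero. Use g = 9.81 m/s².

About the fulcrum (at 2 m from the left end):
Beam weight: 7.4 × 9.81 = 72.59 N down at 1.85 m → arm 0.15 m, τ = 72.59 × 0.15 = 10.89 N·m counterclockwise.
Sack of grain: 26 × 9.81 = 255.1 N down at 1.4 m → arm 0.6 m, τ = 255.1 × 0.6 = 153.1 N·m counterclockwise.
Battery pack: 5.7 × 9.81 = 55.92 N down at 2.3 m → arm 0.3 m, τ = 55.92 × 0.3 = 16.78 N·m clockwise.
Weight: 44 × 9.81 = 431.6 N down at 1.8 m → arm 0.2 m, τ = 431.6 × 0.2 = 86.32 N·m counterclockwise.
Net moment of known loads = 233.5 N·m counterclockwise.
An unknown mass m at 3.2 m has arm 1.2 m; its moment is m·g·1.2 clockwise.
For rotational equilibrium, m × 9.81 × 1.2 = 233.5, so m = 233.5 / (9.81 × 1.2) = 19.8 kg.

m ≈ 19.8 kg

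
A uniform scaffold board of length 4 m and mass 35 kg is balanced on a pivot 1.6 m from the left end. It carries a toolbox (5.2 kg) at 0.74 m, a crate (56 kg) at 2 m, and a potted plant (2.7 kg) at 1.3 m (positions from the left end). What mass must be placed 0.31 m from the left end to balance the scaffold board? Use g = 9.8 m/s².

About the pivot (at 1.6 m from the left end):
Beam weight: 35 × 9.8 = 343 N down at 2 m → arm 0.4 m, τ = 343 × 0.4 = 137.2 N·m clockwise.
Toolbox: 5.2 × 9.8 = 50.96 N down at 0.74 m → arm 0.86 m, τ = 50.96 × 0.86 = 43.83 N·m counterclockwise.
Crate: 56 × 9.8 = 548.8 N down at 2 m → arm 0.4 m, τ = 548.8 × 0.4 = 219.5 N·m clockwise.
Potted plant: 2.7 × 9.8 = 26.46 N down at 1.3 m → arm 0.3 m, τ = 26.46 × 0.3 = 7.938 N·m counterclockwise.
Net moment of known loads = 304.9 N·m clockwise.
An unknown mass m at 0.31 m has arm 1.29 m; its moment is m·g·1.29 counterclockwise.
Στ = 0 ⇒ m × 9.8 × 1.29 = 304.9 ⇒ m = 304.9 / (9.8 × 1.29) = 24.1 kg.

m ≈ 24.1 kg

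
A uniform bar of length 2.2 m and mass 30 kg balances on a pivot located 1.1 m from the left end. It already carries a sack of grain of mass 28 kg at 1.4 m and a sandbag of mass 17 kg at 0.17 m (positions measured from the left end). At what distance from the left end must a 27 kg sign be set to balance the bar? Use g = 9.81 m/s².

Choose the pivot (at 1.1 m from the left end) as the axis so the support reaction has zero arm there.
Beam weight: acts at the pivot, moment arm 0 → no torque.
Sack of grain: 28 × 9.81 = 274.7 N down at 1.4 m → arm 0.3 m, τ = 274.7 × 0.3 = 82.41 N·m clockwise.
Sandbag: 17 × 9.81 = 166.8 N down at 0.17 m → arm 0.93 m, τ = 166.8 × 0.93 = 155.1 N·m counterclockwise.
Net moment of existing loads = 72.69 N·m counterclockwise.
The sign weighs 27 × 9.81 = 264.9 N and must supply an equal clockwise moment, so its lever arm about the pivot is 72.69 / 264.9 = 0.274 m.
That puts it at 1.1 + 0.274 = 1.37 m from the left end.

x ≈ 1.37 m from the left end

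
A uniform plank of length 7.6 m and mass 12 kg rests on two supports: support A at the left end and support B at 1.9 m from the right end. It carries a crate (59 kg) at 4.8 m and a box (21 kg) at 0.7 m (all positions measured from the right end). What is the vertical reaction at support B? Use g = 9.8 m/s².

About support A:
Beam weight: 12 × 9.8 = 117.6 N down at 3.8 m → arm 3.8 m, τ = 117.6 × 3.8 = 446.9 N·m clockwise.
Crate: 59 × 9.8 = 578.2 N down at 4.8 m → arm 2.8 m, τ = 578.2 × 2.8 = 1619 N·m clockwise.
Box: 21 × 9.8 = 205.8 N down at 0.7 m → arm 6.9 m, τ = 205.8 × 6.9 = 1420 N·m clockwise.
Net load moment about support A = 3486 N·m clockwise.
Reaction R at support B is upward at 1.9 m, arm 5.7 m → moment R × 5.7 counterclockwise.
Balancing moments: R × 5.7 = 3486, giving R = 612 N.

R_B ≈ 612 N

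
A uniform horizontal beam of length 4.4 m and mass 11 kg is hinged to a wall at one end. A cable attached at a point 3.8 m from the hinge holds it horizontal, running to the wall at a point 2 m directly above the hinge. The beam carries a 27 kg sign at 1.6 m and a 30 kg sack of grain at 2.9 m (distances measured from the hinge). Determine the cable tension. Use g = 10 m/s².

T ≈ 872 N

About the hinge:
Beam weight: 11 × 10 = 110 N down at 2.2 m → arm 2.2 m, τ = 110 × 2.2 = 242 N·m clockwise.
Sign: 27 × 10 = 270 N down at 1.6 m → arm 1.6 m, τ = 270 × 1.6 = 432 N·m clockwise.
Sack of grain: 30 × 10 = 300 N down at 2.9 m → arm 2.9 m, τ = 300 × 2.9 = 870 N·m clockwise.
Total clockwise load moment = 1544 N·m.
The cable tension T acts at 3.8 m; only its component perpendicular to the beam, T sinθ, produces torque. sinθ = h/√(h²+d²) = 2/√(2²+3.8²) = 0.4657.
For rotational equilibrium, T × 3.8 × 0.4657 = 1544, so T = 1544 / 1.77 = 872 N.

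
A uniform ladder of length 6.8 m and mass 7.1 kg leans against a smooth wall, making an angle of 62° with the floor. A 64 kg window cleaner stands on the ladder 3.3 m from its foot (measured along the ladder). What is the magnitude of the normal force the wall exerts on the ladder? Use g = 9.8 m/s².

N_wall ≈ 180 N

Choose the foot of the ladder as the axis so the floor normal and friction both act there and drop out.
Ladder weight 7.1×9.8 = 69.58 N acts at 3.4 m along the ladder; its horizontal arm is 3.4·cos62° = 1.596 m → τ = 111 N·m clockwise.
Window cleaner: 64×9.8 = 627.2 N at 3.3 m → arm 1.549 m → τ = 971.5 N·m clockwise.
Wall normal N acts horizontally at the top; its moment arm is the height L sinθ = 6.8·sin62° = 6.004 m, counterclockwise.
For rotational equilibrium, N × 6.004 = 1082, so N = 180 N.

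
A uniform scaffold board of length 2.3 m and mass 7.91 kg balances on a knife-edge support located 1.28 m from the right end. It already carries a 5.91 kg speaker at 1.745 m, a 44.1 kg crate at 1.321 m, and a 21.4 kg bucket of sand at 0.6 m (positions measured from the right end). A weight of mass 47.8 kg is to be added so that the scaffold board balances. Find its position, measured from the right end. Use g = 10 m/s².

Take moments about the knife-edge support (at 1.28 m from the right end).
Beam weight: 7.91 × 10 = 79.1 N down at 1.15 m → arm 0.13 m, τ = 79.1 × 0.13 = 10.28 N·m clockwise.
Speaker: 5.91 × 10 = 59.1 N down at 1.745 m → arm 0.465 m, τ = 59.1 × 0.465 = 27.48 N·m counterclockwise.
Crate: 44.1 × 10 = 441 N down at 1.321 m → arm 0.041 m, τ = 441 × 0.041 = 18.08 N·m counterclockwise.
Bucket of sand: 21.4 × 10 = 214 N down at 0.6 m → arm 0.68 m, τ = 214 × 0.68 = 145.5 N·m clockwise.
Net moment of existing loads = 110.2 N·m clockwise.
The weight weighs 47.8 × 10 = 478 N and must supply an equal counterclockwise moment, so its lever arm about the knife-edge support is 110.2 / 478 = 0.231 m.
That puts it at 1.28 + 0.231 = 1.51 m from the right end.

x ≈ 1.51 m from the right end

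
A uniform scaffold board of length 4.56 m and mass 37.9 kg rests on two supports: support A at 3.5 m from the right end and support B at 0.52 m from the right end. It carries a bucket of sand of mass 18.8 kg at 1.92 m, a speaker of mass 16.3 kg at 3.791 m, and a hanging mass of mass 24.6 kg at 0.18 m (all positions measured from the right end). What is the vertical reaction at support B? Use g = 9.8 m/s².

R_B ≈ 503 N

Taking torques about support A:
Beam weight: 37.9 × 9.8 = 371.4 N down at 2.28 m → arm 1.22 m, τ = 371.4 × 1.22 = 453.1 N·m clockwise.
Bucket of sand: 18.8 × 9.8 = 184.2 N down at 1.92 m → arm 1.58 m, τ = 184.2 × 1.58 = 291 N·m clockwise.
Speaker: 16.3 × 9.8 = 159.7 N down at 3.791 m → arm 0.291 m, τ = 159.7 × 0.291 = 46.47 N·m counterclockwise.
Hanging mass: 24.6 × 9.8 = 241.1 N down at 0.18 m → arm 3.32 m, τ = 241.1 × 3.32 = 800.5 N·m clockwise.
Net load moment about support A = 1498 N·m clockwise.
Reaction R at support B is upward at 0.52 m, arm 2.98 m → moment R × 2.98 counterclockwise.
Balancing moments: R × 2.98 = 1498, giving R = 503 N.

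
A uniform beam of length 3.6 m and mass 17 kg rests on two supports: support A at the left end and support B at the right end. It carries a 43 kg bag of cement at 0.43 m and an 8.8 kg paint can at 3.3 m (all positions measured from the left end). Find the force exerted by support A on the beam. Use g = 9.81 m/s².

Choose support B as the axis so its reaction then has zero moment arm.
Beam weight: 17 × 9.81 = 166.8 N down at 1.8 m → arm 1.8 m, τ = 166.8 × 1.8 = 300.2 N·m counterclockwise.
Bag of cement: 43 × 9.81 = 421.8 N down at 0.43 m → arm 3.17 m, τ = 421.8 × 3.17 = 1337 N·m counterclockwise.
Paint can: 8.8 × 9.81 = 86.33 N down at 3.3 m → arm 0.3 m, τ = 86.33 × 0.3 = 25.9 N·m counterclockwise.
Net load moment about support B = 1663 N·m counterclockwise.
Reaction R at support A is upward at 0 m, arm 3.6 m → moment R × 3.6 clockwise.
Setting net torque to zero: R × 3.6 = 1663 → R = 462 N.

R_A ≈ 462 N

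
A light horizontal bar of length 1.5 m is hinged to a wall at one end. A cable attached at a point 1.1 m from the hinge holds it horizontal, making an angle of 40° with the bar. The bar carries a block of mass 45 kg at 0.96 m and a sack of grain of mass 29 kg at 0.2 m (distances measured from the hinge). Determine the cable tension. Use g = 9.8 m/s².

About the hinge:
Block: 45 × 9.8 = 441 N down at 0.96 m → arm 0.96 m, τ = 441 × 0.96 = 423.4 N·m clockwise.
Sack of grain: 29 × 9.8 = 284.2 N down at 0.2 m → arm 0.2 m, τ = 284.2 × 0.2 = 56.84 N·m clockwise.
Total clockwise load moment = 480.2 N·m.
The cable tension T acts at 1.1 m; only its component perpendicular to the bar, T sinθ, produces torque. sin 40° = 0.6428.
Στ = 0 ⇒ T × 1.1 × 0.6428 = 480.2 ⇒ T = 480.2 / 0.7071 = 679 N.

T ≈ 679 N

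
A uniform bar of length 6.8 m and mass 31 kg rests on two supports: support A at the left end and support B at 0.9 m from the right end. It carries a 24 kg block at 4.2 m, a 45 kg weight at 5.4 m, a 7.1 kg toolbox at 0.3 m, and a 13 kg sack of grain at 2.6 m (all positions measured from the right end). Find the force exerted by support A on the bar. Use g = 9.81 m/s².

R_A ≈ 627 N

Take moments about support B.
Beam weight: 31 × 9.81 = 304.1 N down at 3.4 m → arm 2.5 m, τ = 304.1 × 2.5 = 760.2 N·m counterclockwise.
Block: 24 × 9.81 = 235.4 N down at 4.2 m → arm 3.3 m, τ = 235.4 × 3.3 = 776.8 N·m counterclockwise.
Weight: 45 × 9.81 = 441.5 N down at 5.4 m → arm 4.5 m, τ = 441.5 × 4.5 = 1987 N·m counterclockwise.
Toolbox: 7.1 × 9.81 = 69.65 N down at 0.3 m → arm 0.6 m, τ = 69.65 × 0.6 = 41.79 N·m clockwise.
Sack of grain: 13 × 9.81 = 127.5 N down at 2.6 m → arm 1.7 m, τ = 127.5 × 1.7 = 216.8 N·m counterclockwise.
Net load moment about support B = 3699 N·m counterclockwise.
Reaction R at support A is upward at 6.8 m, arm 5.9 m → moment R × 5.9 clockwise.
Στ = 0 ⇒ R × 5.9 = 3699 ⇒ R = 627 N.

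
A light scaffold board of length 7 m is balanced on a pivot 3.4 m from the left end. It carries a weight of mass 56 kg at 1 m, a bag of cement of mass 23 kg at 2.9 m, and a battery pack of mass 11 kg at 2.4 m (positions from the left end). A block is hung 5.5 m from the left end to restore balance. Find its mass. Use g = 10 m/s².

Choose the pivot (at 3.4 m from the left end) as the axis so the support reaction has zero arm there.
Weight: 56 × 10 = 560 N down at 1 m → arm 2.4 m, τ = 560 × 2.4 = 1344 N·m counterclockwise.
Bag of cement: 23 × 10 = 230 N down at 2.9 m → arm 0.5 m, τ = 230 × 0.5 = 115 N·m counterclockwise.
Battery pack: 11 × 10 = 110 N down at 2.4 m → arm 1 m, τ = 110 × 1 = 110 N·m counterclockwise.
Net moment of known loads = 1569 N·m counterclockwise.
An unknown mass m at 5.5 m has arm 2.1 m; its moment is m·g·2.1 clockwise.
Setting net torque to zero: m × 10 × 2.1 = 1569 → m = 1569 / (10 × 2.1) = 74.7 kg.

m ≈ 74.7 kg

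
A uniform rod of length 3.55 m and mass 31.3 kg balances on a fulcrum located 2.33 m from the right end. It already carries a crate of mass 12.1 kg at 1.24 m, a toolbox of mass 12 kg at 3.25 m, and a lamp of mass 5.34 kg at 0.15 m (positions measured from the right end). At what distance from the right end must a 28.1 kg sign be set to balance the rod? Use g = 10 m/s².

x ≈ 3.44 m from the right end

Choose the fulcrum (at 2.33 m from the right end) as the axis so the support reaction has zero arm there.
Beam weight: 31.3 × 10 = 313 N down at 1.775 m → arm 0.555 m, τ = 313 × 0.555 = 173.7 N·m clockwise.
Crate: 12.1 × 10 = 121 N down at 1.24 m → arm 1.09 m, τ = 121 × 1.09 = 131.9 N·m clockwise.
Toolbox: 12 × 10 = 120 N down at 3.25 m → arm 0.92 m, τ = 120 × 0.92 = 110.4 N·m counterclockwise.
Lamp: 5.34 × 10 = 53.4 N down at 0.15 m → arm 2.18 m, τ = 53.4 × 2.18 = 116.4 N·m clockwise.
Net moment of existing loads = 311.6 N·m clockwise.
The sign weighs 28.1 × 10 = 281 N and must supply an equal counterclockwise moment, so its lever arm about the fulcrum is 311.6 / 281 = 1.11 m.
That puts it at 2.33 + 1.11 = 3.44 m from the right end.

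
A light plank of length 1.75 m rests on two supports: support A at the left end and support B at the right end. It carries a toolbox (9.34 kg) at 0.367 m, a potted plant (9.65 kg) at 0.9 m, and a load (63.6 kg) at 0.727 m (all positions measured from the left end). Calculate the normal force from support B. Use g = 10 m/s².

About support A:
Toolbox: 9.34 × 10 = 93.4 N down at 0.367 m → arm 0.367 m, τ = 93.4 × 0.367 = 34.28 N·m clockwise.
Potted plant: 9.65 × 10 = 96.5 N down at 0.9 m → arm 0.9 m, τ = 96.5 × 0.9 = 86.85 N·m clockwise.
Load: 63.6 × 10 = 636 N down at 0.727 m → arm 0.727 m, τ = 636 × 0.727 = 462.4 N·m clockwise.
Net load moment about support A = 583.5 N·m clockwise.
Reaction R at support B is upward at 1.75 m, arm 1.75 m → moment R × 1.75 counterclockwise.
Balancing moments: R × 1.75 = 583.5, giving R = 333 N.

R_B ≈ 333 N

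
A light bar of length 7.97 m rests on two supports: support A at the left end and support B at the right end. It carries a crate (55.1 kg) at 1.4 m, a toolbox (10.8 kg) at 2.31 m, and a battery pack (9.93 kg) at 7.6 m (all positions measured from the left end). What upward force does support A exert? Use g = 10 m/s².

Sum moments about support B (its reaction then has zero moment arm).
Crate: 55.1 × 10 = 551 N down at 1.4 m → arm 6.57 m, τ = 551 × 6.57 = 3620 N·m counterclockwise.
Toolbox: 10.8 × 10 = 108 N down at 2.31 m → arm 5.66 m, τ = 108 × 5.66 = 611.3 N·m counterclockwise.
Battery pack: 9.93 × 10 = 99.3 N down at 7.6 m → arm 0.37 m, τ = 99.3 × 0.37 = 36.74 N·m counterclockwise.
Net load moment about support B = 4268 N·m counterclockwise.
Reaction R at support A is upward at 0 m, arm 7.97 m → moment R × 7.97 clockwise.
Balancing moments: R × 7.97 = 4268, giving R = 536 N.

R_A ≈ 536 N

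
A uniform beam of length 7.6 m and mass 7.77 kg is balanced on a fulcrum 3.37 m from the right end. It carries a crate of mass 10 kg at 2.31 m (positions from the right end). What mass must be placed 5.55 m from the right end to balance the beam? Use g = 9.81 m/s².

m ≈ 3.33 kg

About the fulcrum (at 3.37 m from the right end):
Beam weight: 7.77 × 9.81 = 76.22 N down at 3.8 m → arm 0.43 m, τ = 76.22 × 0.43 = 32.77 N·m counterclockwise.
Crate: 10 × 9.81 = 98.1 N down at 2.31 m → arm 1.06 m, τ = 98.1 × 1.06 = 104 N·m clockwise.
Net moment of known loads = 71.23 N·m clockwise.
An unknown mass m at 5.55 m has arm 2.18 m; its moment is m·g·2.18 counterclockwise.
Στ = 0 ⇒ m × 9.81 × 2.18 = 71.23 ⇒ m = 71.23 / (9.81 × 2.18) = 3.33 kg.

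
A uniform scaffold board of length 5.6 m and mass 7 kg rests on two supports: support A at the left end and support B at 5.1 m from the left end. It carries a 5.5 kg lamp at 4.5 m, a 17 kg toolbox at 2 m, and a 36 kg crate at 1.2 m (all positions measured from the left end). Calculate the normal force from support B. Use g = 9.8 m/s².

R_B ≈ 234 N

Taking torques about support A:
Beam weight: 7 × 9.8 = 68.6 N down at 2.8 m → arm 2.8 m, τ = 68.6 × 2.8 = 192.1 N·m clockwise.
Lamp: 5.5 × 9.8 = 53.9 N down at 4.5 m → arm 4.5 m, τ = 53.9 × 4.5 = 242.5 N·m clockwise.
Toolbox: 17 × 9.8 = 166.6 N down at 2 m → arm 2 m, τ = 166.6 × 2 = 333.2 N·m clockwise.
Crate: 36 × 9.8 = 352.8 N down at 1.2 m → arm 1.2 m, τ = 352.8 × 1.2 = 423.4 N·m clockwise.
Net load moment about support A = 1191 N·m clockwise.
Reaction R at support B is upward at 5.1 m, arm 5.1 m → moment R × 5.1 counterclockwise.
For rotational equilibrium, R × 5.1 = 1191, so R = 234 N.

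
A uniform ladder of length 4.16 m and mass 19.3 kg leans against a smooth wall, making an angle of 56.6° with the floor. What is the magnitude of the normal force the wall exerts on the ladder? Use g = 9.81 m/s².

Taking torques about the foot of the ladder:
Ladder weight 19.3×9.81 = 189.3 N acts at 2.08 m along the ladder; its horizontal arm is 2.08·cos56.6° = 1.145 m → τ = 216.7 N·m clockwise.
Wall normal N acts horizontally at the top; its moment arm is the height L sinθ = 4.16·sin56.6° = 3.473 m, counterclockwise.
Στ = 0 ⇒ N × 3.473 = 216.7 ⇒ N = 62.4 N.

N_wall ≈ 62.4 N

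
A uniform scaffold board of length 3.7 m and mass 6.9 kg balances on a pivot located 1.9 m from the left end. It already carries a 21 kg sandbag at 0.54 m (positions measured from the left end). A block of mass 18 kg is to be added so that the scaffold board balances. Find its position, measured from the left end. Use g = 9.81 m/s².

x ≈ 3.51 m from the left end

Sum moments about the pivot (at 1.9 m from the left end) (the support reaction has zero arm there).
Beam weight: 6.9 × 9.81 = 67.69 N down at 1.85 m → arm 0.05 m, τ = 67.69 × 0.05 = 3.385 N·m counterclockwise.
Sandbag: 21 × 9.81 = 206 N down at 0.54 m → arm 1.36 m, τ = 206 × 1.36 = 280.2 N·m counterclockwise.
Net moment of existing loads = 283.6 N·m counterclockwise.
The block weighs 18 × 9.81 = 176.6 N and must supply an equal clockwise moment, so its lever arm about the pivot is 283.6 / 176.6 = 1.61 m.
That puts it at 1.9 + 1.61 = 3.51 m from the left end.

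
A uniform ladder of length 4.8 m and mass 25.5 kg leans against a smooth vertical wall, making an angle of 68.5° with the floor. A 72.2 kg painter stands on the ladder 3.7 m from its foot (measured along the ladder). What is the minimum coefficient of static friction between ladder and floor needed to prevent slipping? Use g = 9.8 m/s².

Take moments about the foot of the ladder.
Ladder weight 25.5×9.8 = 249.9 N acts at 2.4 m along the ladder; its horizontal arm is 2.4·cos68.5° = 0.8796 m → τ = 219.8 N·m clockwise.
Painter: 72.2×9.8 = 707.6 N at 3.7 m → arm 1.356 m → τ = 959.5 N·m clockwise.
Wall normal N acts horizontally at the top; its moment arm is the height L sinθ = 4.8·sin68.5° = 4.466 m, counterclockwise.
Balancing moments: N × 4.466 = 1179, giving N = 264 N.
ΣFx = 0 ⇒ f = N_wall = 264 N. ΣFy = 0 ⇒ N_floor = 957.5 N.
μ_min = f / N_floor = 264 / 957.5 = 0.276.

μ_min ≈ 0.276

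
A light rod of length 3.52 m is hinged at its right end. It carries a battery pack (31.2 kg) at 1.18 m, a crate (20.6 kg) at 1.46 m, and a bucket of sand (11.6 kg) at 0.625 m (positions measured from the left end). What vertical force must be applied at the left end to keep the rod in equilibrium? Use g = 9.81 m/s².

Choose the right end as the axis so the unknown pivot reaction has zero arm there.
Battery pack: 31.2 × 9.81 = 306.1 N down at 1.18 m → arm 2.34 m, τ = 306.1 × 2.34 = 716.3 N·m counterclockwise.
Crate: 20.6 × 9.81 = 202.1 N down at 1.46 m → arm 2.06 m, τ = 202.1 × 2.06 = 416.3 N·m counterclockwise.
Bucket of sand: 11.6 × 9.81 = 113.8 N down at 0.625 m → arm 2.895 m, τ = 113.8 × 2.895 = 329.5 N·m counterclockwise.
Net moment of the loads = 1462 N·m counterclockwise.
The upward force F acts at the left end, arm 3.52 m, giving F × 3.52 clockwise.
Στ = 0 ⇒ F × 3.52 = 1462 ⇒ F = 1462 / 3.52 = 415 N.

F ≈ 415 N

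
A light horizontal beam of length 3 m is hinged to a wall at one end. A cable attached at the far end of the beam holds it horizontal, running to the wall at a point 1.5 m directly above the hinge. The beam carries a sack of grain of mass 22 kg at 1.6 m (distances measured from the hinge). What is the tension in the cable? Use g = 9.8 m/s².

Taking torques about the hinge:
Sack of grain: 22 × 9.8 = 215.6 N down at 1.6 m → arm 1.6 m, τ = 215.6 × 1.6 = 345 N·m clockwise.
Total clockwise load moment = 345 N·m.
The cable tension T acts at 3 m; only its component perpendicular to the beam, T sinθ, produces torque. sinθ = h/√(h²+d²) = 1.5/√(1.5²+3²) = 0.4472.
Setting net torque to zero: T × 3 × 0.4472 = 345 → T = 345 / 1.342 = 257 N.

T ≈ 257 N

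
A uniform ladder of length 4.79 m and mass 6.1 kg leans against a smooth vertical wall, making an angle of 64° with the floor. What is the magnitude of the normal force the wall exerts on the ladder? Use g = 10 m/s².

Take moments about the foot of the ladder.
Ladder weight 6.1×10 = 61 N acts at 2.395 m along the ladder; its horizontal arm is 2.395·cos64° = 1.05 m → τ = 64.05 N·m clockwise.
Wall normal N acts horizontally at the top; its moment arm is the height L sinθ = 4.79·sin64° = 4.305 m, counterclockwise.
For rotational equilibrium, N × 4.305 = 64.05, so N = 14.9 N.

N_wall ≈ 14.9 N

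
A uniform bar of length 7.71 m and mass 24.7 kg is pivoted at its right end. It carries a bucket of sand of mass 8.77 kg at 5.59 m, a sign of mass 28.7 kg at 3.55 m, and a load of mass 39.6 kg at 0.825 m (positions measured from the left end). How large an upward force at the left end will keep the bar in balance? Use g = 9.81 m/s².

Sum moments about the right end (the unknown pivot reaction has zero arm there).
Beam weight: 24.7 × 9.81 = 242.3 N down at 3.855 m → arm 3.855 m, τ = 242.3 × 3.855 = 934.1 N·m counterclockwise.
Bucket of sand: 8.77 × 9.81 = 86.03 N down at 5.59 m → arm 2.12 m, τ = 86.03 × 2.12 = 182.4 N·m counterclockwise.
Sign: 28.7 × 9.81 = 281.5 N down at 3.55 m → arm 4.16 m, τ = 281.5 × 4.16 = 1171 N·m counterclockwise.
Load: 39.6 × 9.81 = 388.5 N down at 0.825 m → arm 6.885 m, τ = 388.5 × 6.885 = 2675 N·m counterclockwise.
Net moment of the loads = 4962 N·m counterclockwise.
The upward force F acts at the left end, arm 7.71 m, giving F × 7.71 clockwise.
Στ = 0 ⇒ F × 7.71 = 4962 ⇒ F = 4962 / 7.71 = 644 N.

F ≈ 644 N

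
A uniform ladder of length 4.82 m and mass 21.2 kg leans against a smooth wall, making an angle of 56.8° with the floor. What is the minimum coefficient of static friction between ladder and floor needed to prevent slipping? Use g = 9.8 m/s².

μ_min ≈ 0.327

Sum moments about the foot of the ladder (the floor normal and friction both act there and drop out).
Ladder weight 21.2×9.8 = 207.8 N acts at 2.41 m along the ladder; its horizontal arm is 2.41·cos56.8° = 1.32 m → τ = 274.3 N·m clockwise.
Wall normal N acts horizontally at the top; its moment arm is the height L sinθ = 4.82·sin56.8° = 4.033 m, counterclockwise.
For rotational equilibrium, N × 4.033 = 274.3, so N = 68.01 N.
ΣFx = 0 ⇒ f = N_wall = 68.01 N. ΣFy = 0 ⇒ N_floor = 207.8 N.
μ_min = f / N_floor = 68.01 / 207.8 = 0.327.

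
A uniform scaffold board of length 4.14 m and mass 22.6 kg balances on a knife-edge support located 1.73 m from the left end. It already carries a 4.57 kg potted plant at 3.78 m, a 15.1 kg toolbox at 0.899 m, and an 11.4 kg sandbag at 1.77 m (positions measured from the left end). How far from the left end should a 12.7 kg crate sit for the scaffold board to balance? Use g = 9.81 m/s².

x ≈ 1.34 m from the left end

Choose the knife-edge support (at 1.73 m from the left end) as the axis so the support reaction has zero arm there.
Beam weight: 22.6 × 9.81 = 221.7 N down at 2.07 m → arm 0.34 m, τ = 221.7 × 0.34 = 75.38 N·m clockwise.
Potted plant: 4.57 × 9.81 = 44.83 N down at 3.78 m → arm 2.05 m, τ = 44.83 × 2.05 = 91.9 N·m clockwise.
Toolbox: 15.1 × 9.81 = 148.1 N down at 0.899 m → arm 0.831 m, τ = 148.1 × 0.831 = 123.1 N·m counterclockwise.
Sandbag: 11.4 × 9.81 = 111.8 N down at 1.77 m → arm 0.04 m, τ = 111.8 × 0.04 = 4.472 N·m clockwise.
Net moment of existing loads = 48.65 N·m clockwise.
The crate weighs 12.7 × 9.81 = 124.6 N and must supply an equal counterclockwise moment, so its lever arm about the knife-edge support is 48.65 / 124.6 = 0.39 m.
That puts it at 1.73 − 0.39 = 1.34 m from the left end.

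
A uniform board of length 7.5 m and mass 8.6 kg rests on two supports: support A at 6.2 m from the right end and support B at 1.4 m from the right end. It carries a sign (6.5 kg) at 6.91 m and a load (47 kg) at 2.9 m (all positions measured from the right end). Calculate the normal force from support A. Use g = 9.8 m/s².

About support B:
Beam weight: 8.6 × 9.8 = 84.28 N down at 3.75 m → arm 2.35 m, τ = 84.28 × 2.35 = 198.1 N·m counterclockwise.
Sign: 6.5 × 9.8 = 63.7 N down at 6.91 m → arm 5.51 m, τ = 63.7 × 5.51 = 351 N·m counterclockwise.
Load: 47 × 9.8 = 460.6 N down at 2.9 m → arm 1.5 m, τ = 460.6 × 1.5 = 690.9 N·m counterclockwise.
Net load moment about support B = 1240 N·m counterclockwise.
Reaction R at support A is upward at 6.2 m, arm 4.8 m → moment R × 4.8 clockwise.
For rotational equilibrium, R × 4.8 = 1240, so R = 258 N.

R_A ≈ 258 N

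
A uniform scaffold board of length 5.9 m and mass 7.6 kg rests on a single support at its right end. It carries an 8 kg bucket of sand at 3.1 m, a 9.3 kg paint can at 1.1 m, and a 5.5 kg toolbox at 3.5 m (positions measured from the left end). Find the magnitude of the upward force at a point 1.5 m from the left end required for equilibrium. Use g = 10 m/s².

About the right end:
Beam weight: 7.6 × 10 = 76 N down at 2.95 m → arm 2.95 m, τ = 76 × 2.95 = 224.2 N·m counterclockwise.
Bucket of sand: 8 × 10 = 80 N down at 3.1 m → arm 2.8 m, τ = 80 × 2.8 = 224 N·m counterclockwise.
Paint can: 9.3 × 10 = 93 N down at 1.1 m → arm 4.8 m, τ = 93 × 4.8 = 446.4 N·m counterclockwise.
Toolbox: 5.5 × 10 = 55 N down at 3.5 m → arm 2.4 m, τ = 55 × 2.4 = 132 N·m counterclockwise.
Net moment of the loads = 1027 N·m counterclockwise.
The upward force F acts at a point 1.5 m from the left end, arm 4.4 m, giving F × 4.4 clockwise.
Στ = 0 ⇒ F × 4.4 = 1027 ⇒ F = 1027 / 4.4 = 233 N.

F ≈ 233 N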